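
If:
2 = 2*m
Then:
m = 1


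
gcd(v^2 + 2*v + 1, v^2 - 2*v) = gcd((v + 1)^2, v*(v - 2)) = 1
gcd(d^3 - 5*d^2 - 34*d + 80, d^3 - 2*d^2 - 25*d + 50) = d^2 + 3*d - 10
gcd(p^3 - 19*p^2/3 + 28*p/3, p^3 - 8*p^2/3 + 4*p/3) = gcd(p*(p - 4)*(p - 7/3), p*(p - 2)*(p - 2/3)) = p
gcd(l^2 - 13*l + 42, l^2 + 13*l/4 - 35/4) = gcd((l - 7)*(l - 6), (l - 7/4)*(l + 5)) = 1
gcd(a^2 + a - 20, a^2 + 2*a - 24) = a - 4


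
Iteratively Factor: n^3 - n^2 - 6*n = (n + 2)*(n^2 - 3*n) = n*(n + 2)*(n - 3)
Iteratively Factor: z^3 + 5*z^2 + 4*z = (z + 4)*(z^2 + z) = (z + 1)*(z + 4)*(z)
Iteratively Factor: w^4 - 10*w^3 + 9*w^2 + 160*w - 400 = (w - 5)*(w^3 - 5*w^2 - 16*w + 80) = (w - 5)*(w + 4)*(w^2 - 9*w + 20) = (w - 5)^2*(w + 4)*(w - 4)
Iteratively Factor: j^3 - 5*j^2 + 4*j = (j - 1)*(j^2 - 4*j) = j*(j - 1)*(j - 4)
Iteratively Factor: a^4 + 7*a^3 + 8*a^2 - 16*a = (a - 1)*(a^3 + 8*a^2 + 16*a) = a*(a - 1)*(a^2 + 8*a + 16) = a*(a - 1)*(a + 4)*(a + 4)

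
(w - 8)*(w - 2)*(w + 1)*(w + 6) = w^4 - 3*w^3 - 48*w^2 + 52*w + 96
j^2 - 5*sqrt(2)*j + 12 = (j - 3*sqrt(2))*(j - 2*sqrt(2))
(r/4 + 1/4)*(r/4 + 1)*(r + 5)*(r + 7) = r^4/16 + 17*r^3/16 + 99*r^2/16 + 223*r/16 + 35/4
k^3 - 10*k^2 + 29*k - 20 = (k - 5)*(k - 4)*(k - 1)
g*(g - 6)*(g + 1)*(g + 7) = g^4 + 2*g^3 - 41*g^2 - 42*g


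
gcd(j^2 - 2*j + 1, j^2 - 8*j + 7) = j - 1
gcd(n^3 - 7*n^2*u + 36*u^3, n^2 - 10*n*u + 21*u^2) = -n + 3*u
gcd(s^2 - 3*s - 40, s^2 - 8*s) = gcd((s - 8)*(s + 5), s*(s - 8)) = s - 8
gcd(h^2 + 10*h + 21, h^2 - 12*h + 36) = 1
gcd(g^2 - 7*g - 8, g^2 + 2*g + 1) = g + 1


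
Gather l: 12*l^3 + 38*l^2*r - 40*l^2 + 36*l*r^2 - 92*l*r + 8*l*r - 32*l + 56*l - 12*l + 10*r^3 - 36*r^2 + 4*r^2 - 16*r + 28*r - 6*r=12*l^3 + l^2*(38*r - 40) + l*(36*r^2 - 84*r + 12) + 10*r^3 - 32*r^2 + 6*r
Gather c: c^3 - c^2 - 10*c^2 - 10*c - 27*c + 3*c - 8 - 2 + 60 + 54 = c^3 - 11*c^2 - 34*c + 104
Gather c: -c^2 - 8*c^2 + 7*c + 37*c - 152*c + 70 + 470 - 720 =-9*c^2 - 108*c - 180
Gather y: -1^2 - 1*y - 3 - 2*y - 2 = -3*y - 6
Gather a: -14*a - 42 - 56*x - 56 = -14*a - 56*x - 98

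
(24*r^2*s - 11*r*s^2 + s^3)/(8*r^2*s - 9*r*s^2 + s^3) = (3*r - s)/(r - s)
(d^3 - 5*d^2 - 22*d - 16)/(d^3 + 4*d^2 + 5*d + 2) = (d - 8)/(d + 1)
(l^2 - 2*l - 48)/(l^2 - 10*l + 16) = (l + 6)/(l - 2)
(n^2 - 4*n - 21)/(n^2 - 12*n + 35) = (n + 3)/(n - 5)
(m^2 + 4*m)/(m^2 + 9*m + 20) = m/(m + 5)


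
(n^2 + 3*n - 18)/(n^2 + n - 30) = (n - 3)/(n - 5)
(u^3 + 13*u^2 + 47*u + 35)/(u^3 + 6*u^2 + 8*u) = (u^3 + 13*u^2 + 47*u + 35)/(u*(u^2 + 6*u + 8))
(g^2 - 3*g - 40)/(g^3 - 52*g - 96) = (g + 5)/(g^2 + 8*g + 12)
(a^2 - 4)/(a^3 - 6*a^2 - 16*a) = (a - 2)/(a*(a - 8))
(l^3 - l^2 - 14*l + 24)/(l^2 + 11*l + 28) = (l^2 - 5*l + 6)/(l + 7)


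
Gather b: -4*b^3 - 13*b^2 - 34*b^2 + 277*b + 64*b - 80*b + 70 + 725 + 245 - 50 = -4*b^3 - 47*b^2 + 261*b + 990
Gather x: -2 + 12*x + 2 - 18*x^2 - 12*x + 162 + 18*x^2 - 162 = 0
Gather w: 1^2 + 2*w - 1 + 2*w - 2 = 4*w - 2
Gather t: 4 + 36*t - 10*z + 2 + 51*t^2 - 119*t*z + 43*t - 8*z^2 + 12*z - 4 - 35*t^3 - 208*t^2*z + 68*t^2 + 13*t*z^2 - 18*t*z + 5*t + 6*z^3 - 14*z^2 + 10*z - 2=-35*t^3 + t^2*(119 - 208*z) + t*(13*z^2 - 137*z + 84) + 6*z^3 - 22*z^2 + 12*z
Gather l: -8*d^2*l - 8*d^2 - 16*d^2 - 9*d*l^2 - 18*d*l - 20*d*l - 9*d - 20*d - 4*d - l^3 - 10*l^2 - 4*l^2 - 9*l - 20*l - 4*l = -24*d^2 - 33*d - l^3 + l^2*(-9*d - 14) + l*(-8*d^2 - 38*d - 33)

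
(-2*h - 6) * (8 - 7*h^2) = 14*h^3 + 42*h^2 - 16*h - 48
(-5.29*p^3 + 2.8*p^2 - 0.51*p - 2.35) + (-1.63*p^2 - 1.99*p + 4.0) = -5.29*p^3 + 1.17*p^2 - 2.5*p + 1.65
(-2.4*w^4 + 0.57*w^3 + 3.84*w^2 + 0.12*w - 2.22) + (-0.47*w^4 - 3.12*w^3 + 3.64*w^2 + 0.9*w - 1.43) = -2.87*w^4 - 2.55*w^3 + 7.48*w^2 + 1.02*w - 3.65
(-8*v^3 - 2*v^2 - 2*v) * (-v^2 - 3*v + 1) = 8*v^5 + 26*v^4 + 4*v^2 - 2*v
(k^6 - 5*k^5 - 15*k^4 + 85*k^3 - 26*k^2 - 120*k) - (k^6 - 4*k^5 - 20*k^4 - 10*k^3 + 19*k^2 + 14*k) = -k^5 + 5*k^4 + 95*k^3 - 45*k^2 - 134*k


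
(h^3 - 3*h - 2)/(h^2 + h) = h - 1 - 2/h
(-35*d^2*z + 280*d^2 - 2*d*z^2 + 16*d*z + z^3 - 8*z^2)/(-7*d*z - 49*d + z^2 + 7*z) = (5*d*z - 40*d + z^2 - 8*z)/(z + 7)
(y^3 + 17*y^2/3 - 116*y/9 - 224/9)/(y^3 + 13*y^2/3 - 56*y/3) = (y + 4/3)/y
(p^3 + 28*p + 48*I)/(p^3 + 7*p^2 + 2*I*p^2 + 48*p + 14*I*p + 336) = (p^2 + 6*I*p - 8)/(p^2 + p*(7 + 8*I) + 56*I)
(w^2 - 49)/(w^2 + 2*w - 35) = (w - 7)/(w - 5)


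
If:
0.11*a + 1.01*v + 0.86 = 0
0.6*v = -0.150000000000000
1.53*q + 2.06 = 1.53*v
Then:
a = -5.52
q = -1.60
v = -0.25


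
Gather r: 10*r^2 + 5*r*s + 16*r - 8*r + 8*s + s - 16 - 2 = 10*r^2 + r*(5*s + 8) + 9*s - 18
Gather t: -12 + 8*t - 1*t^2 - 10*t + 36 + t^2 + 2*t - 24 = 0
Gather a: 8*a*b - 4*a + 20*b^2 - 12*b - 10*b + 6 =a*(8*b - 4) + 20*b^2 - 22*b + 6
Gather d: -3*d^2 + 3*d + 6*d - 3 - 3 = -3*d^2 + 9*d - 6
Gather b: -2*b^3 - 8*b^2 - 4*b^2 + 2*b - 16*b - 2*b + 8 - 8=-2*b^3 - 12*b^2 - 16*b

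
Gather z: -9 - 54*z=-54*z - 9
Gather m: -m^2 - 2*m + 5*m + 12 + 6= -m^2 + 3*m + 18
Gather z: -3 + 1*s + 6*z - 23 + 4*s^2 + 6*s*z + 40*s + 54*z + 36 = 4*s^2 + 41*s + z*(6*s + 60) + 10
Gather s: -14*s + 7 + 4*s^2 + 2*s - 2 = 4*s^2 - 12*s + 5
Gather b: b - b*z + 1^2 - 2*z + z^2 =b*(1 - z) + z^2 - 2*z + 1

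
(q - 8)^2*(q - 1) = q^3 - 17*q^2 + 80*q - 64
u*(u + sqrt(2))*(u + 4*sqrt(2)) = u^3 + 5*sqrt(2)*u^2 + 8*u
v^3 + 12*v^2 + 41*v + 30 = (v + 1)*(v + 5)*(v + 6)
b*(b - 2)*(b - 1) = b^3 - 3*b^2 + 2*b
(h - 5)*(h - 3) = h^2 - 8*h + 15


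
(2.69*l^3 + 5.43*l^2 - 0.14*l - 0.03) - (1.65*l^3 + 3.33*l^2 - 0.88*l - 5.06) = 1.04*l^3 + 2.1*l^2 + 0.74*l + 5.03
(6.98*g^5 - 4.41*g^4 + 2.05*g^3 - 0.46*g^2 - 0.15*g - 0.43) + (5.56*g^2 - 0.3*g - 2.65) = 6.98*g^5 - 4.41*g^4 + 2.05*g^3 + 5.1*g^2 - 0.45*g - 3.08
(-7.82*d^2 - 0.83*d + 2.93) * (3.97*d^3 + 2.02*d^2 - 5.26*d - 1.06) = -31.0454*d^5 - 19.0915*d^4 + 51.0887*d^3 + 18.5736*d^2 - 14.532*d - 3.1058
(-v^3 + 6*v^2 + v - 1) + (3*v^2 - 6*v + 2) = -v^3 + 9*v^2 - 5*v + 1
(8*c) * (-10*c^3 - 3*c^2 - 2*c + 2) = -80*c^4 - 24*c^3 - 16*c^2 + 16*c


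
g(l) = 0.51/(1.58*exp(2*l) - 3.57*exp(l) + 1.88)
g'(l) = 0.51*(-3.16*exp(2*l) + 3.57*exp(l))/(1.58*exp(2*l) - 3.57*exp(l) + 1.88)^2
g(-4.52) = 0.28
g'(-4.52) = 0.01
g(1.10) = 0.09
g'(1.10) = -0.31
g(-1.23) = 0.52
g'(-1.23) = 0.42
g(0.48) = 2.15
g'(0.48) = -22.53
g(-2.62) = 0.31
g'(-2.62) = 0.05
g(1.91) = 0.01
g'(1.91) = -0.02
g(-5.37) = 0.27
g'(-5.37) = 0.00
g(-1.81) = 0.38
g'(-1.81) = 0.14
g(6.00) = 0.00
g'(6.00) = 0.00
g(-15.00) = 0.27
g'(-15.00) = 0.00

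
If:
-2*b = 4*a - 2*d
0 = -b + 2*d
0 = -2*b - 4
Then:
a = 1/2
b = -2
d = -1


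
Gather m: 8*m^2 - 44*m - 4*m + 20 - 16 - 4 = 8*m^2 - 48*m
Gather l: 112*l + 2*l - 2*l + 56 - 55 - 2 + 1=112*l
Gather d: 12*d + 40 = 12*d + 40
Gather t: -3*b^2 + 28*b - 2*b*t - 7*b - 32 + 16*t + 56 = -3*b^2 + 21*b + t*(16 - 2*b) + 24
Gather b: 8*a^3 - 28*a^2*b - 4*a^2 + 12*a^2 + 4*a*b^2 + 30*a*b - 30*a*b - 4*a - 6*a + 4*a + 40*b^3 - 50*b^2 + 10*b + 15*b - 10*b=8*a^3 + 8*a^2 - 6*a + 40*b^3 + b^2*(4*a - 50) + b*(15 - 28*a^2)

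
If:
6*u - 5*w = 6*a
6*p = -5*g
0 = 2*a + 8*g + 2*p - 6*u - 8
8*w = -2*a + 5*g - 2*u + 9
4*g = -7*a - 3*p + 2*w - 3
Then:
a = -1767/5260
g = 8427/2630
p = -2809/1052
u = 2547/1315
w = 7173/2630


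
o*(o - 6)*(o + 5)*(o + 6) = o^4 + 5*o^3 - 36*o^2 - 180*o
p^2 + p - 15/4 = (p - 3/2)*(p + 5/2)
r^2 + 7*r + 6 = (r + 1)*(r + 6)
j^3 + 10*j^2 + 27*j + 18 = (j + 1)*(j + 3)*(j + 6)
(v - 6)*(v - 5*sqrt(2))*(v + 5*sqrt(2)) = v^3 - 6*v^2 - 50*v + 300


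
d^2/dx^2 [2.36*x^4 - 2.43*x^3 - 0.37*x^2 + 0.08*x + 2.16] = 28.32*x^2 - 14.58*x - 0.74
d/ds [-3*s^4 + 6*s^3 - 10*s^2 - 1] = 2*s*(-6*s^2 + 9*s - 10)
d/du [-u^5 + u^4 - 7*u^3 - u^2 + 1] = u*(-5*u^3 + 4*u^2 - 21*u - 2)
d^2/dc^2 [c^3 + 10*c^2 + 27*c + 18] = 6*c + 20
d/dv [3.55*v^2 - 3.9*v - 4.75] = 7.1*v - 3.9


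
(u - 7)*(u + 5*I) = u^2 - 7*u + 5*I*u - 35*I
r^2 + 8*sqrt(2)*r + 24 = (r + 2*sqrt(2))*(r + 6*sqrt(2))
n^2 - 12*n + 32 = (n - 8)*(n - 4)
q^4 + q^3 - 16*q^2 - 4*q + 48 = (q - 3)*(q - 2)*(q + 2)*(q + 4)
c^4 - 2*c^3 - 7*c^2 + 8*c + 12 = (c - 3)*(c - 2)*(c + 1)*(c + 2)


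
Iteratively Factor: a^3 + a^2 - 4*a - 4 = (a + 2)*(a^2 - a - 2) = (a - 2)*(a + 2)*(a + 1)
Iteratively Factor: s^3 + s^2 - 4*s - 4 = (s - 2)*(s^2 + 3*s + 2) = (s - 2)*(s + 2)*(s + 1)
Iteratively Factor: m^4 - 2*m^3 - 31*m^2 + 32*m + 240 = (m + 3)*(m^3 - 5*m^2 - 16*m + 80) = (m - 5)*(m + 3)*(m^2 - 16) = (m - 5)*(m + 3)*(m + 4)*(m - 4)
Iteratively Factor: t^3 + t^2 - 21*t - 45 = (t - 5)*(t^2 + 6*t + 9) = (t - 5)*(t + 3)*(t + 3)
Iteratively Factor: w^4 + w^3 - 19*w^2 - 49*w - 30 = (w + 2)*(w^3 - w^2 - 17*w - 15) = (w + 2)*(w + 3)*(w^2 - 4*w - 5) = (w + 1)*(w + 2)*(w + 3)*(w - 5)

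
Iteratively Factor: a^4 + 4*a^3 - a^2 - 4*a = (a)*(a^3 + 4*a^2 - a - 4) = a*(a + 1)*(a^2 + 3*a - 4) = a*(a - 1)*(a + 1)*(a + 4)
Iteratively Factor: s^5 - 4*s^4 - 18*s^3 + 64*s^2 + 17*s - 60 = (s - 3)*(s^4 - s^3 - 21*s^2 + s + 20) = (s - 5)*(s - 3)*(s^3 + 4*s^2 - s - 4) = (s - 5)*(s - 3)*(s + 1)*(s^2 + 3*s - 4) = (s - 5)*(s - 3)*(s - 1)*(s + 1)*(s + 4)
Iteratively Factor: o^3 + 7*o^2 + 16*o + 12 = (o + 3)*(o^2 + 4*o + 4) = (o + 2)*(o + 3)*(o + 2)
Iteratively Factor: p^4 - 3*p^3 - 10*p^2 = (p)*(p^3 - 3*p^2 - 10*p) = p*(p - 5)*(p^2 + 2*p) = p^2*(p - 5)*(p + 2)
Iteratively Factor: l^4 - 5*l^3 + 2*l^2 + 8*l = (l - 4)*(l^3 - l^2 - 2*l) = (l - 4)*(l + 1)*(l^2 - 2*l) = l*(l - 4)*(l + 1)*(l - 2)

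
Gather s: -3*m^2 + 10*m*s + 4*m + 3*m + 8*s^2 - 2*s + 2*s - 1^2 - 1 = -3*m^2 + 10*m*s + 7*m + 8*s^2 - 2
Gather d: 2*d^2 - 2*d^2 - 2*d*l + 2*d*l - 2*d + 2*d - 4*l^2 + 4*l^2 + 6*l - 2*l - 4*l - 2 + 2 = 0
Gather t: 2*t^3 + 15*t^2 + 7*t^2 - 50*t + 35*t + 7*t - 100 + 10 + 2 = 2*t^3 + 22*t^2 - 8*t - 88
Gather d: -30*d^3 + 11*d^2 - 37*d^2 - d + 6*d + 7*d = -30*d^3 - 26*d^2 + 12*d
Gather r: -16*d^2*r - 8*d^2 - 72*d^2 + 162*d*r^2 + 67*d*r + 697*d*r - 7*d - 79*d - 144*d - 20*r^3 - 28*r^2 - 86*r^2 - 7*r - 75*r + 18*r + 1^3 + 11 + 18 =-80*d^2 - 230*d - 20*r^3 + r^2*(162*d - 114) + r*(-16*d^2 + 764*d - 64) + 30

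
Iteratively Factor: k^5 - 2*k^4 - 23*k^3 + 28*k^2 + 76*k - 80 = (k + 4)*(k^4 - 6*k^3 + k^2 + 24*k - 20) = (k - 5)*(k + 4)*(k^3 - k^2 - 4*k + 4) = (k - 5)*(k + 2)*(k + 4)*(k^2 - 3*k + 2) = (k - 5)*(k - 2)*(k + 2)*(k + 4)*(k - 1)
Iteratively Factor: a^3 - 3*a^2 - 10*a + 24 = (a + 3)*(a^2 - 6*a + 8) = (a - 2)*(a + 3)*(a - 4)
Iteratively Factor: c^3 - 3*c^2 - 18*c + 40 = (c - 5)*(c^2 + 2*c - 8) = (c - 5)*(c + 4)*(c - 2)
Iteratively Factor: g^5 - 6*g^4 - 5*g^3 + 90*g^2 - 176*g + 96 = (g - 3)*(g^4 - 3*g^3 - 14*g^2 + 48*g - 32) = (g - 3)*(g + 4)*(g^3 - 7*g^2 + 14*g - 8) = (g - 3)*(g - 1)*(g + 4)*(g^2 - 6*g + 8) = (g - 3)*(g - 2)*(g - 1)*(g + 4)*(g - 4)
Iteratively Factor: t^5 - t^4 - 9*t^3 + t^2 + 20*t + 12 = (t + 1)*(t^4 - 2*t^3 - 7*t^2 + 8*t + 12) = (t - 2)*(t + 1)*(t^3 - 7*t - 6) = (t - 3)*(t - 2)*(t + 1)*(t^2 + 3*t + 2) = (t - 3)*(t - 2)*(t + 1)^2*(t + 2)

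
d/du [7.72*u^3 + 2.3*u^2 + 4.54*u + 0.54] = 23.16*u^2 + 4.6*u + 4.54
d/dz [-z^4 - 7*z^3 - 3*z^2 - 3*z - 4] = -4*z^3 - 21*z^2 - 6*z - 3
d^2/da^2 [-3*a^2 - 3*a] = -6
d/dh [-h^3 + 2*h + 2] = 2 - 3*h^2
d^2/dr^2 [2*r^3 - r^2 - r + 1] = 12*r - 2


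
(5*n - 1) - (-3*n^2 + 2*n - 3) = 3*n^2 + 3*n + 2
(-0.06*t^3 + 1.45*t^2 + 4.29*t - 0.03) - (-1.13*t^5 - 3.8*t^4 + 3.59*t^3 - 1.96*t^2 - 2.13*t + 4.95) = 1.13*t^5 + 3.8*t^4 - 3.65*t^3 + 3.41*t^2 + 6.42*t - 4.98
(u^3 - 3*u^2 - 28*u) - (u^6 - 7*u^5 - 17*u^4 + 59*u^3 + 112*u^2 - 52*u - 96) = -u^6 + 7*u^5 + 17*u^4 - 58*u^3 - 115*u^2 + 24*u + 96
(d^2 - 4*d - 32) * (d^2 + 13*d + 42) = d^4 + 9*d^3 - 42*d^2 - 584*d - 1344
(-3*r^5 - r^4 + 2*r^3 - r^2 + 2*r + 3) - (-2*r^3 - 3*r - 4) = -3*r^5 - r^4 + 4*r^3 - r^2 + 5*r + 7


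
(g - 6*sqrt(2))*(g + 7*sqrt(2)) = g^2 + sqrt(2)*g - 84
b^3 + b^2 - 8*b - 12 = (b - 3)*(b + 2)^2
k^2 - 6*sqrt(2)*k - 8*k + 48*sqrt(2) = (k - 8)*(k - 6*sqrt(2))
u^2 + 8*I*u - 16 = (u + 4*I)^2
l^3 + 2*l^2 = l^2*(l + 2)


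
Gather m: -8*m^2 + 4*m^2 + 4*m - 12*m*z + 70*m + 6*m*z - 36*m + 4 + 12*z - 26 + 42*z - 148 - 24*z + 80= -4*m^2 + m*(38 - 6*z) + 30*z - 90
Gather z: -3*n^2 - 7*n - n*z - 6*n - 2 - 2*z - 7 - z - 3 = -3*n^2 - 13*n + z*(-n - 3) - 12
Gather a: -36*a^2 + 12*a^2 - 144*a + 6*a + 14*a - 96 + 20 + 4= -24*a^2 - 124*a - 72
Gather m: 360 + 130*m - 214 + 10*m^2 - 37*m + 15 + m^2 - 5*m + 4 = 11*m^2 + 88*m + 165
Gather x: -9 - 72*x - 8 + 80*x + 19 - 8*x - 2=0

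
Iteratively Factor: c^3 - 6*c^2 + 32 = (c - 4)*(c^2 - 2*c - 8) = (c - 4)^2*(c + 2)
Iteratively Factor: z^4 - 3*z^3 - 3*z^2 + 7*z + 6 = (z - 2)*(z^3 - z^2 - 5*z - 3) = (z - 2)*(z + 1)*(z^2 - 2*z - 3) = (z - 3)*(z - 2)*(z + 1)*(z + 1)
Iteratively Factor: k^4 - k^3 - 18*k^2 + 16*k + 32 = (k + 4)*(k^3 - 5*k^2 + 2*k + 8) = (k + 1)*(k + 4)*(k^2 - 6*k + 8) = (k - 4)*(k + 1)*(k + 4)*(k - 2)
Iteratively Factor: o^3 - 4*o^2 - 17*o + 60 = (o + 4)*(o^2 - 8*o + 15) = (o - 5)*(o + 4)*(o - 3)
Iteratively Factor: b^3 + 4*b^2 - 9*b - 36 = (b - 3)*(b^2 + 7*b + 12) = (b - 3)*(b + 3)*(b + 4)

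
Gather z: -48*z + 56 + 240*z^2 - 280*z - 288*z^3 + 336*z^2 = -288*z^3 + 576*z^2 - 328*z + 56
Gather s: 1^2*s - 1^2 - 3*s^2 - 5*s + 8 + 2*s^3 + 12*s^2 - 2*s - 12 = 2*s^3 + 9*s^2 - 6*s - 5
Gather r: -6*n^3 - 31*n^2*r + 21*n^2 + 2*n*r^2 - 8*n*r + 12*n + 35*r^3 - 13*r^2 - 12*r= -6*n^3 + 21*n^2 + 12*n + 35*r^3 + r^2*(2*n - 13) + r*(-31*n^2 - 8*n - 12)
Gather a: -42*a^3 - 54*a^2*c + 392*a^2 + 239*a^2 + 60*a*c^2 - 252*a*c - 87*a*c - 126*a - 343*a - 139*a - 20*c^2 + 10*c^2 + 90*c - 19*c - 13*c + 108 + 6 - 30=-42*a^3 + a^2*(631 - 54*c) + a*(60*c^2 - 339*c - 608) - 10*c^2 + 58*c + 84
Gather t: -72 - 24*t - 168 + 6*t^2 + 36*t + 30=6*t^2 + 12*t - 210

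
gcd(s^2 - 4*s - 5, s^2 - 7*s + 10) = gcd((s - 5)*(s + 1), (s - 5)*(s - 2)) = s - 5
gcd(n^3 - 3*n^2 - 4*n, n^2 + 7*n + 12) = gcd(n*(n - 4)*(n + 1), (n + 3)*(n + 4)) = 1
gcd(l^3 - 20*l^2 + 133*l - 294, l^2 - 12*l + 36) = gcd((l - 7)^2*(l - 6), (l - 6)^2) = l - 6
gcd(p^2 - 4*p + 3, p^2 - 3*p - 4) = 1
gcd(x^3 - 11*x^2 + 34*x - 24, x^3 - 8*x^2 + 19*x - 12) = x^2 - 5*x + 4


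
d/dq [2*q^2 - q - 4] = 4*q - 1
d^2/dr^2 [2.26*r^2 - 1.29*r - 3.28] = 4.52000000000000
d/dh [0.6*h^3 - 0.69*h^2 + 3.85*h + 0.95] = 1.8*h^2 - 1.38*h + 3.85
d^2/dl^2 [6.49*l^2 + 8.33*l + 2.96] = 12.9800000000000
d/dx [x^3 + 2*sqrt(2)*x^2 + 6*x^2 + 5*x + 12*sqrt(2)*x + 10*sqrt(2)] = 3*x^2 + 4*sqrt(2)*x + 12*x + 5 + 12*sqrt(2)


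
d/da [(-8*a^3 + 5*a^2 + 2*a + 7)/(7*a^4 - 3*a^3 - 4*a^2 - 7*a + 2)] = (56*a^6 - 70*a^5 + 5*a^4 - 72*a^3 - 12*a^2 + 76*a + 53)/(49*a^8 - 42*a^7 - 47*a^6 - 74*a^5 + 86*a^4 + 44*a^3 + 33*a^2 - 28*a + 4)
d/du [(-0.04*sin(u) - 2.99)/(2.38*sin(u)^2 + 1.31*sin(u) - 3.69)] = (0.0952*sin(u)^2 + 14.2324*sin(u) + 4.0645)*cos(u)/(5.6644*sin(u)^4 + 6.2356*sin(u)^3 - 15.8483*sin(u)^2 - 9.6678*sin(u) + 13.6161)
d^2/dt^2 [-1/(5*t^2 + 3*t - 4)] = 2*(25*t^2 + 15*t - (10*t + 3)^2 - 20)/(5*t^2 + 3*t - 4)^3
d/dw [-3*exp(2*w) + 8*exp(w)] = (8 - 6*exp(w))*exp(w)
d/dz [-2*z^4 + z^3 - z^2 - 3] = z*(-8*z^2 + 3*z - 2)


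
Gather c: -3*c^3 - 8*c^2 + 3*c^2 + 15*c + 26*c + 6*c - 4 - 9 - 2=-3*c^3 - 5*c^2 + 47*c - 15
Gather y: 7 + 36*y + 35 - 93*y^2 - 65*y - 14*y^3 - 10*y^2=-14*y^3 - 103*y^2 - 29*y + 42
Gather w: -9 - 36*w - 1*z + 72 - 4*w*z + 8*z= w*(-4*z - 36) + 7*z + 63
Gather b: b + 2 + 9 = b + 11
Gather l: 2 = 2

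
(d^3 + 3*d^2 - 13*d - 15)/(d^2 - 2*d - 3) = d + 5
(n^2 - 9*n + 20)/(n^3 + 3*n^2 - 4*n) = (n^2 - 9*n + 20)/(n*(n^2 + 3*n - 4))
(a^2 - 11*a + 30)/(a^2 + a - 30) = (a - 6)/(a + 6)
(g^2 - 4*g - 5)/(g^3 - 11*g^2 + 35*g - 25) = (g + 1)/(g^2 - 6*g + 5)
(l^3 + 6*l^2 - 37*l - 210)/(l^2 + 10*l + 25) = (l^2 + l - 42)/(l + 5)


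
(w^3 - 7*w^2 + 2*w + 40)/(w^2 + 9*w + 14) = (w^2 - 9*w + 20)/(w + 7)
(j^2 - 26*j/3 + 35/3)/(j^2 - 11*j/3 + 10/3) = (j - 7)/(j - 2)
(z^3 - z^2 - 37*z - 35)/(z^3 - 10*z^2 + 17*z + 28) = (z + 5)/(z - 4)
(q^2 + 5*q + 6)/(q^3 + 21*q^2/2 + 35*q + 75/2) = 2*(q + 2)/(2*q^2 + 15*q + 25)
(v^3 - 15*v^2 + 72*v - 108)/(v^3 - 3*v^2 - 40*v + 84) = (v^3 - 15*v^2 + 72*v - 108)/(v^3 - 3*v^2 - 40*v + 84)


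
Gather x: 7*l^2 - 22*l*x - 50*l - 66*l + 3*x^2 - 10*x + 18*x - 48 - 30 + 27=7*l^2 - 116*l + 3*x^2 + x*(8 - 22*l) - 51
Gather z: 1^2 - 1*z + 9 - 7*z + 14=24 - 8*z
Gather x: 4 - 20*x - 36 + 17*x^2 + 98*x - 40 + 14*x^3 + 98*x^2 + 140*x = 14*x^3 + 115*x^2 + 218*x - 72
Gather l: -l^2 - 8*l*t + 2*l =-l^2 + l*(2 - 8*t)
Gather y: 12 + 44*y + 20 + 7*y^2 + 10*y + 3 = 7*y^2 + 54*y + 35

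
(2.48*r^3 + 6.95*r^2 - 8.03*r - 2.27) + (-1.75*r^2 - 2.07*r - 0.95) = 2.48*r^3 + 5.2*r^2 - 10.1*r - 3.22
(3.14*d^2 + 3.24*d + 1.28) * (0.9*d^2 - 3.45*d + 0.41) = 2.826*d^4 - 7.917*d^3 - 8.7386*d^2 - 3.0876*d + 0.5248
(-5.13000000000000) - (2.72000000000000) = -7.85000000000000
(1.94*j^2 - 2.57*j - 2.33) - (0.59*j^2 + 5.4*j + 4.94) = 1.35*j^2 - 7.97*j - 7.27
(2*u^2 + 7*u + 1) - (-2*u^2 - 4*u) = 4*u^2 + 11*u + 1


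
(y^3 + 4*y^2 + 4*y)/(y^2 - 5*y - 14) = y*(y + 2)/(y - 7)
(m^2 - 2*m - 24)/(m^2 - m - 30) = (m + 4)/(m + 5)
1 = 1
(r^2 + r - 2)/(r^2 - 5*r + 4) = (r + 2)/(r - 4)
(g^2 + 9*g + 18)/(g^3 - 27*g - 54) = (g + 6)/(g^2 - 3*g - 18)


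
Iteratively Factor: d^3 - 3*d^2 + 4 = (d + 1)*(d^2 - 4*d + 4) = (d - 2)*(d + 1)*(d - 2)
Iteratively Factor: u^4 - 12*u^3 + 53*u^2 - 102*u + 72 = (u - 3)*(u^3 - 9*u^2 + 26*u - 24) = (u - 4)*(u - 3)*(u^2 - 5*u + 6) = (u - 4)*(u - 3)^2*(u - 2)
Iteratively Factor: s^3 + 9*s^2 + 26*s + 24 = (s + 3)*(s^2 + 6*s + 8) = (s + 3)*(s + 4)*(s + 2)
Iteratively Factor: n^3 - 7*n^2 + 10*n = (n)*(n^2 - 7*n + 10) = n*(n - 5)*(n - 2)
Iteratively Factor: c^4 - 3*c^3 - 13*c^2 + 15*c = (c)*(c^3 - 3*c^2 - 13*c + 15) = c*(c + 3)*(c^2 - 6*c + 5) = c*(c - 1)*(c + 3)*(c - 5)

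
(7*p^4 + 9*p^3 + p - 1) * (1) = 7*p^4 + 9*p^3 + p - 1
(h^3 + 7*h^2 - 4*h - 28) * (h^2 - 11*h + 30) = h^5 - 4*h^4 - 51*h^3 + 226*h^2 + 188*h - 840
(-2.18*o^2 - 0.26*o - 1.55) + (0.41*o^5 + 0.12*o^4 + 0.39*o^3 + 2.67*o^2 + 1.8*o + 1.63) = 0.41*o^5 + 0.12*o^4 + 0.39*o^3 + 0.49*o^2 + 1.54*o + 0.0799999999999998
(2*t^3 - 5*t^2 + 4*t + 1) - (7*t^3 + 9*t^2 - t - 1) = -5*t^3 - 14*t^2 + 5*t + 2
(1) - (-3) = 4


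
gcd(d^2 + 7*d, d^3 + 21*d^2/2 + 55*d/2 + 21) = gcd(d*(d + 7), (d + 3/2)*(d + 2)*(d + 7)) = d + 7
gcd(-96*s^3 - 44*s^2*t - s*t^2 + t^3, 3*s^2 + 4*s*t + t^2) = 3*s + t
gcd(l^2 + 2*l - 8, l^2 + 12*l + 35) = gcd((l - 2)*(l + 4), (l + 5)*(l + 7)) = 1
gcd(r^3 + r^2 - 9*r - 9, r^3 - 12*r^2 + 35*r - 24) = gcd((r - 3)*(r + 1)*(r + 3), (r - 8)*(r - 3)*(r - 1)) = r - 3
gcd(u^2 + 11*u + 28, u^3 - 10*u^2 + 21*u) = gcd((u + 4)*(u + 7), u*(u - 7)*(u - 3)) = 1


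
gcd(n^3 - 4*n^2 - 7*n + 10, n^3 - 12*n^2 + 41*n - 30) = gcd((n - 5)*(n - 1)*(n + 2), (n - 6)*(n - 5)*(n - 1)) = n^2 - 6*n + 5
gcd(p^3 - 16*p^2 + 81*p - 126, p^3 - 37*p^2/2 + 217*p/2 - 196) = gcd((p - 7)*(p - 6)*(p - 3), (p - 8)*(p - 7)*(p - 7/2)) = p - 7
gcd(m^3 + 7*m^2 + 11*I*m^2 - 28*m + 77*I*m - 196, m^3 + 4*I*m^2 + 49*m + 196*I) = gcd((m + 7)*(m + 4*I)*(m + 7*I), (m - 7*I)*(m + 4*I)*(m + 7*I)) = m^2 + 11*I*m - 28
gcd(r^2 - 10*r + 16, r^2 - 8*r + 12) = r - 2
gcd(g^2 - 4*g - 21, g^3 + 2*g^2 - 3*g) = g + 3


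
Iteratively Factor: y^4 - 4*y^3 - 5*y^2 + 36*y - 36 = (y + 3)*(y^3 - 7*y^2 + 16*y - 12) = (y - 3)*(y + 3)*(y^2 - 4*y + 4) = (y - 3)*(y - 2)*(y + 3)*(y - 2)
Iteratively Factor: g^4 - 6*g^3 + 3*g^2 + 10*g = (g + 1)*(g^3 - 7*g^2 + 10*g) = (g - 5)*(g + 1)*(g^2 - 2*g) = (g - 5)*(g - 2)*(g + 1)*(g)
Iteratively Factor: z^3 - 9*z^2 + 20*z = (z - 4)*(z^2 - 5*z) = z*(z - 4)*(z - 5)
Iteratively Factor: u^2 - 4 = (u + 2)*(u - 2)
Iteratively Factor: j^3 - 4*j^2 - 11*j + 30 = (j + 3)*(j^2 - 7*j + 10) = (j - 5)*(j + 3)*(j - 2)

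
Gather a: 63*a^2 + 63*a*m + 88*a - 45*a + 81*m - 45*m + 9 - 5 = 63*a^2 + a*(63*m + 43) + 36*m + 4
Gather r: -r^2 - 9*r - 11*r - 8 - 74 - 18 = -r^2 - 20*r - 100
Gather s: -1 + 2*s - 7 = 2*s - 8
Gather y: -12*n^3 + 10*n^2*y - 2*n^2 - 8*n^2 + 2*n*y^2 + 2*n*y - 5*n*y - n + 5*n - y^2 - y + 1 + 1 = -12*n^3 - 10*n^2 + 4*n + y^2*(2*n - 1) + y*(10*n^2 - 3*n - 1) + 2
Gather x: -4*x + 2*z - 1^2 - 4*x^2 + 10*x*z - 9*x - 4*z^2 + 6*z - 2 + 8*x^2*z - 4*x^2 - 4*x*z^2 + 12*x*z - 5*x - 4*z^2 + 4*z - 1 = x^2*(8*z - 8) + x*(-4*z^2 + 22*z - 18) - 8*z^2 + 12*z - 4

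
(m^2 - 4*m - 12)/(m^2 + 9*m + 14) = (m - 6)/(m + 7)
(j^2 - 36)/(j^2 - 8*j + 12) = (j + 6)/(j - 2)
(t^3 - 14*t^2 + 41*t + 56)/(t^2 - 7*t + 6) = (t^3 - 14*t^2 + 41*t + 56)/(t^2 - 7*t + 6)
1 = 1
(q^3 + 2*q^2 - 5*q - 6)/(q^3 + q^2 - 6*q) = (q + 1)/q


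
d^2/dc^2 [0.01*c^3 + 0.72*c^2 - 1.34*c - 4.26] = 0.06*c + 1.44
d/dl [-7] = 0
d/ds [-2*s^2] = -4*s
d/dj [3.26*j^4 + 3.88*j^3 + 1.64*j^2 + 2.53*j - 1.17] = 13.04*j^3 + 11.64*j^2 + 3.28*j + 2.53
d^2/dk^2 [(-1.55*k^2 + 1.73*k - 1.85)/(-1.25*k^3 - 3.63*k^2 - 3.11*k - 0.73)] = (4.84375*k^6 - 16.21875*k^5 - 48.5655*k^4 + 47.370596*k^3 + 183.71427*k^2 + 142.688442*k + 35.489368)/(1.953125*k^9 + 17.015625*k^8 + 63.9915*k^7 + 135.923772*k^6 + 179.085102*k^5 + 151.21383*k^4 + 81.52574*k^3 + 26.98518*k^2 + 4.971957*k + 0.389017)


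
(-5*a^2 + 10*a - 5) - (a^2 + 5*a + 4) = -6*a^2 + 5*a - 9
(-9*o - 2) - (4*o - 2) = -13*o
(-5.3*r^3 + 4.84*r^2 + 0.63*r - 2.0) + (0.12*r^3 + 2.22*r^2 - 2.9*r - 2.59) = -5.18*r^3 + 7.06*r^2 - 2.27*r - 4.59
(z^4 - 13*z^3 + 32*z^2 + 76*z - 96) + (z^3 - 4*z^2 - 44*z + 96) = z^4 - 12*z^3 + 28*z^2 + 32*z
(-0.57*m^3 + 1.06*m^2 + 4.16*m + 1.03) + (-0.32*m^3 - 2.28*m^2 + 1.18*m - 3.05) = -0.89*m^3 - 1.22*m^2 + 5.34*m - 2.02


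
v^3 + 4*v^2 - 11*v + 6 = (v - 1)^2*(v + 6)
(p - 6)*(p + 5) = p^2 - p - 30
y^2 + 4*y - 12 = (y - 2)*(y + 6)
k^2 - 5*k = k*(k - 5)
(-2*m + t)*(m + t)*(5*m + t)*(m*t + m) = -10*m^4*t - 10*m^4 - 7*m^3*t^2 - 7*m^3*t + 4*m^2*t^3 + 4*m^2*t^2 + m*t^4 + m*t^3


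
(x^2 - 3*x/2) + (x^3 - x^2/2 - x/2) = x^3 + x^2/2 - 2*x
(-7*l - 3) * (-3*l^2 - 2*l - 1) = 21*l^3 + 23*l^2 + 13*l + 3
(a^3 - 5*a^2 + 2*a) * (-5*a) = -5*a^4 + 25*a^3 - 10*a^2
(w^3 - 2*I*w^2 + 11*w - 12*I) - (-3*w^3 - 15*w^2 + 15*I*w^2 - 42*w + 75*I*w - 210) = 4*w^3 + 15*w^2 - 17*I*w^2 + 53*w - 75*I*w + 210 - 12*I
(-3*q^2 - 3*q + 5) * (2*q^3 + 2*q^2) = -6*q^5 - 12*q^4 + 4*q^3 + 10*q^2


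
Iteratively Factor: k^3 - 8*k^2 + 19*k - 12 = (k - 4)*(k^2 - 4*k + 3) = (k - 4)*(k - 1)*(k - 3)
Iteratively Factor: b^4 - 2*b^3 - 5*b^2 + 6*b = (b - 3)*(b^3 + b^2 - 2*b) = (b - 3)*(b - 1)*(b^2 + 2*b) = b*(b - 3)*(b - 1)*(b + 2)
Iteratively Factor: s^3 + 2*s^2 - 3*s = (s)*(s^2 + 2*s - 3) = s*(s + 3)*(s - 1)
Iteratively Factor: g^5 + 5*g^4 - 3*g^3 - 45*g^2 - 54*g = (g + 3)*(g^4 + 2*g^3 - 9*g^2 - 18*g) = g*(g + 3)*(g^3 + 2*g^2 - 9*g - 18) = g*(g + 2)*(g + 3)*(g^2 - 9) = g*(g + 2)*(g + 3)^2*(g - 3)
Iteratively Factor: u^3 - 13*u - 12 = (u - 4)*(u^2 + 4*u + 3) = (u - 4)*(u + 3)*(u + 1)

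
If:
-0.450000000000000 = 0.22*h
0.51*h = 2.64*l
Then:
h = -2.05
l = -0.40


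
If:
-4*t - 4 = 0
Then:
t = -1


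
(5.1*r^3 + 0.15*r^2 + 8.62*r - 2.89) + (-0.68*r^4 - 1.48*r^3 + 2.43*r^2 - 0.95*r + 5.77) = -0.68*r^4 + 3.62*r^3 + 2.58*r^2 + 7.67*r + 2.88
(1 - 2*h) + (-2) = -2*h - 1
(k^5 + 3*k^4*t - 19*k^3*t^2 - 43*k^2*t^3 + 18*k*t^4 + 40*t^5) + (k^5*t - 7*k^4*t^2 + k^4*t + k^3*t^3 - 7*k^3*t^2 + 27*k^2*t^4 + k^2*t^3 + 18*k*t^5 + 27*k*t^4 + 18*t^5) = k^5*t + k^5 - 7*k^4*t^2 + 4*k^4*t + k^3*t^3 - 26*k^3*t^2 + 27*k^2*t^4 - 42*k^2*t^3 + 18*k*t^5 + 45*k*t^4 + 58*t^5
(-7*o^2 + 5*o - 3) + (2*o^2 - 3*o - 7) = -5*o^2 + 2*o - 10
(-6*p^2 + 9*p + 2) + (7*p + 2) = -6*p^2 + 16*p + 4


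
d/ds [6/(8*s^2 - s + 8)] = 6*(1 - 16*s)/(8*s^2 - s + 8)^2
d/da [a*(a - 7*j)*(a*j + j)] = j*(3*a^2 - 14*a*j + 2*a - 7*j)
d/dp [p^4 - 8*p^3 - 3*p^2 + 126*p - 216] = 4*p^3 - 24*p^2 - 6*p + 126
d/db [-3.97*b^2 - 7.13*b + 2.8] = -7.94*b - 7.13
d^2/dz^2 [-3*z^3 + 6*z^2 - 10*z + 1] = 12 - 18*z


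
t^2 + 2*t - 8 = (t - 2)*(t + 4)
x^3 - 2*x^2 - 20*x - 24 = (x - 6)*(x + 2)^2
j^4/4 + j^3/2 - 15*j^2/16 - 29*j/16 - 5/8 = (j/4 + 1/4)*(j - 2)*(j + 1/2)*(j + 5/2)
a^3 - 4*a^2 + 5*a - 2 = (a - 2)*(a - 1)^2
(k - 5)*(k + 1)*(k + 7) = k^3 + 3*k^2 - 33*k - 35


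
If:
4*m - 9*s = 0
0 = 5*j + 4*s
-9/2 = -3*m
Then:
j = -8/15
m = 3/2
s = 2/3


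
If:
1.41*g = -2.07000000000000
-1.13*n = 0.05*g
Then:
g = -1.47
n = 0.06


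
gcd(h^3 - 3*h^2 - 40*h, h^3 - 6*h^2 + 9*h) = h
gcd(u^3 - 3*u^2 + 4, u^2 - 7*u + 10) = u - 2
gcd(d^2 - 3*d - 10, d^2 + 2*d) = d + 2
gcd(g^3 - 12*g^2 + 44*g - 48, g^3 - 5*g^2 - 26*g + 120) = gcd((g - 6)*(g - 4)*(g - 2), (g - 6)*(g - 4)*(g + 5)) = g^2 - 10*g + 24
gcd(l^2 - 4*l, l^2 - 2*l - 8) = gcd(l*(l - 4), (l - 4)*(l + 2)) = l - 4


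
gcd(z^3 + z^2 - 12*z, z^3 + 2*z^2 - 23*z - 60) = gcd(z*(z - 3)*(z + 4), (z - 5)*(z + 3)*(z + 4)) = z + 4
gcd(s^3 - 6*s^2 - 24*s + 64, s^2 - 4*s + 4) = s - 2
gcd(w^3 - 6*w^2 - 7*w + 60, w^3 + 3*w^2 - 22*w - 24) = w - 4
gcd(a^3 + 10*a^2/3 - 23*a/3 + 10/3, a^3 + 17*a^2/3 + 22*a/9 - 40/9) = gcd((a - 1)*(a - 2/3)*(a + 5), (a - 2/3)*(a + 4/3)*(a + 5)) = a^2 + 13*a/3 - 10/3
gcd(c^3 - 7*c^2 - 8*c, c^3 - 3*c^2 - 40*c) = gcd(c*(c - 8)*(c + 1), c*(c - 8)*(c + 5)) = c^2 - 8*c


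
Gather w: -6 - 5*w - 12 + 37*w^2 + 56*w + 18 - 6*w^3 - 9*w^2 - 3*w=-6*w^3 + 28*w^2 + 48*w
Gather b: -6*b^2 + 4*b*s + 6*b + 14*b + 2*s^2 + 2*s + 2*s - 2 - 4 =-6*b^2 + b*(4*s + 20) + 2*s^2 + 4*s - 6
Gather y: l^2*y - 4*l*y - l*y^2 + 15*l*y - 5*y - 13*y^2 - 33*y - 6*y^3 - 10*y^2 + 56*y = -6*y^3 + y^2*(-l - 23) + y*(l^2 + 11*l + 18)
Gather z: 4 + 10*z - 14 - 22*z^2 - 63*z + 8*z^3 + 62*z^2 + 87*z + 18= 8*z^3 + 40*z^2 + 34*z + 8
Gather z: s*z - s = s*z - s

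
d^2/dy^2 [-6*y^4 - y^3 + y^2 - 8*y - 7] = -72*y^2 - 6*y + 2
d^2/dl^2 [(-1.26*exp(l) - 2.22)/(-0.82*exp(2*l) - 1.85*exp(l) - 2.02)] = (0.847224*exp(4*l) + 4.059492*exp(3*l) - 2.419164*exp(2*l) - 11.819502*exp(l) - 3.154836)*exp(l)/(0.551368*exp(6*l) + 3.73182*exp(5*l) + 12.494094*exp(4*l) + 24.717665*exp(3*l) + 30.778134*exp(2*l) + 22.64622*exp(l) + 8.242408)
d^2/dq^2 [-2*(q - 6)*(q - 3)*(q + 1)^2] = -24*q^2 + 84*q - 4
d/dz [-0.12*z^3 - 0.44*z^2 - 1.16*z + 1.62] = -0.36*z^2 - 0.88*z - 1.16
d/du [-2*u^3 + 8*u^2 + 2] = 2*u*(8 - 3*u)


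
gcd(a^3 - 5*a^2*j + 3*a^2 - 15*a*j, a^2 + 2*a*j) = a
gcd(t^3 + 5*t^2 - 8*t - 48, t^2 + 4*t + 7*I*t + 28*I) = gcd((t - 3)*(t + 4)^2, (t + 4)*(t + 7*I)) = t + 4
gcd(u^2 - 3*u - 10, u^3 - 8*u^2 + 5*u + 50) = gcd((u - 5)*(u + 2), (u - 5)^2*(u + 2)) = u^2 - 3*u - 10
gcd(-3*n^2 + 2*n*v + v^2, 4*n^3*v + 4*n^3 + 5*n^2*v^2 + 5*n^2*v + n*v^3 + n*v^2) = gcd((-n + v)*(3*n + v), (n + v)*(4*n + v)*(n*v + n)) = 1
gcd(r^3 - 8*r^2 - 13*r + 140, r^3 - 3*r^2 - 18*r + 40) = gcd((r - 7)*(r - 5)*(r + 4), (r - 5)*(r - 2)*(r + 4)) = r^2 - r - 20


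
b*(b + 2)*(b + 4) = b^3 + 6*b^2 + 8*b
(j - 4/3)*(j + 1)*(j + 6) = j^3 + 17*j^2/3 - 10*j/3 - 8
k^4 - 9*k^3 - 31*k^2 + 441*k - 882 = (k - 7)*(k - 6)*(k - 3)*(k + 7)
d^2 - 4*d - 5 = (d - 5)*(d + 1)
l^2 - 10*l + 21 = (l - 7)*(l - 3)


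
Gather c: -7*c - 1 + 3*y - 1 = -7*c + 3*y - 2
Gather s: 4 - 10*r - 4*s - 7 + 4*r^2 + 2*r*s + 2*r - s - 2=4*r^2 - 8*r + s*(2*r - 5) - 5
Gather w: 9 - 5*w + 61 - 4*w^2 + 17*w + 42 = -4*w^2 + 12*w + 112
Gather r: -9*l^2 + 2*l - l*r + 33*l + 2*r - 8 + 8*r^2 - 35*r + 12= -9*l^2 + 35*l + 8*r^2 + r*(-l - 33) + 4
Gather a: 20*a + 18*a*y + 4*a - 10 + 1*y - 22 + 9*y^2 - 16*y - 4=a*(18*y + 24) + 9*y^2 - 15*y - 36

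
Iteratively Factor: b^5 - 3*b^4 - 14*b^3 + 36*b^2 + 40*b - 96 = (b - 4)*(b^4 + b^3 - 10*b^2 - 4*b + 24) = (b - 4)*(b - 2)*(b^3 + 3*b^2 - 4*b - 12) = (b - 4)*(b - 2)*(b + 3)*(b^2 - 4) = (b - 4)*(b - 2)*(b + 2)*(b + 3)*(b - 2)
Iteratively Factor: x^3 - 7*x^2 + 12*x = (x)*(x^2 - 7*x + 12) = x*(x - 4)*(x - 3)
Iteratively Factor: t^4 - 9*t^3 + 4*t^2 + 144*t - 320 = (t - 4)*(t^3 - 5*t^2 - 16*t + 80) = (t - 4)*(t + 4)*(t^2 - 9*t + 20) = (t - 5)*(t - 4)*(t + 4)*(t - 4)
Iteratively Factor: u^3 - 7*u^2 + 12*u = (u)*(u^2 - 7*u + 12) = u*(u - 3)*(u - 4)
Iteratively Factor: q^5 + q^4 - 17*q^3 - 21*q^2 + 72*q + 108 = (q - 3)*(q^4 + 4*q^3 - 5*q^2 - 36*q - 36) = (q - 3)*(q + 2)*(q^3 + 2*q^2 - 9*q - 18) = (q - 3)^2*(q + 2)*(q^2 + 5*q + 6) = (q - 3)^2*(q + 2)*(q + 3)*(q + 2)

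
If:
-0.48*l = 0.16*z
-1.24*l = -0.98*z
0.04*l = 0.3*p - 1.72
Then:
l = 0.00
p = 5.73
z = 0.00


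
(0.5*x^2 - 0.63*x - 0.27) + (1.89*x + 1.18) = 0.5*x^2 + 1.26*x + 0.91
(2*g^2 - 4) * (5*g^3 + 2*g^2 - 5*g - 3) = 10*g^5 + 4*g^4 - 30*g^3 - 14*g^2 + 20*g + 12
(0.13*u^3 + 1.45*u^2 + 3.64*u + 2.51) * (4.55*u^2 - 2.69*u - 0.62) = 0.5915*u^5 + 6.2478*u^4 + 12.5809*u^3 + 0.729899999999999*u^2 - 9.0087*u - 1.5562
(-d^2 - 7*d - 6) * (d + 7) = -d^3 - 14*d^2 - 55*d - 42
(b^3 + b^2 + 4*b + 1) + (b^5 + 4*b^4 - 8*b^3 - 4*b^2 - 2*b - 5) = b^5 + 4*b^4 - 7*b^3 - 3*b^2 + 2*b - 4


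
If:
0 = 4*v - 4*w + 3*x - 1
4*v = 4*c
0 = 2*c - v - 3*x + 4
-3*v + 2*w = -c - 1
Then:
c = -5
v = -5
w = -11/2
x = -1/3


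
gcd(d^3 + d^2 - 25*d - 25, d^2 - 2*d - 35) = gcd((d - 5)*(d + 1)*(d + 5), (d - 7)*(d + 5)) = d + 5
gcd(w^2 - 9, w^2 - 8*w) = 1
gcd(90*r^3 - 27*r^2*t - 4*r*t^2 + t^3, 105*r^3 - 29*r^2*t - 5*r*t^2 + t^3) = 15*r^2 - 2*r*t - t^2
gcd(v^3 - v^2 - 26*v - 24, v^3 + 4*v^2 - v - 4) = v^2 + 5*v + 4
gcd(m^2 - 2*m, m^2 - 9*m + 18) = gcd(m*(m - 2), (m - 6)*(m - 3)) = 1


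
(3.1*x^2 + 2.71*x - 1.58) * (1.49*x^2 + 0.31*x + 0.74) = 4.619*x^4 + 4.9989*x^3 + 0.7799*x^2 + 1.5156*x - 1.1692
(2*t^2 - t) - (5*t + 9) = 2*t^2 - 6*t - 9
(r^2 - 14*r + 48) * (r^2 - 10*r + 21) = r^4 - 24*r^3 + 209*r^2 - 774*r + 1008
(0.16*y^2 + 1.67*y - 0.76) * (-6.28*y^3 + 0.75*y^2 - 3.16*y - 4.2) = -1.0048*y^5 - 10.3676*y^4 + 5.5197*y^3 - 6.5192*y^2 - 4.6124*y + 3.192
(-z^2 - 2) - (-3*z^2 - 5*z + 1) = 2*z^2 + 5*z - 3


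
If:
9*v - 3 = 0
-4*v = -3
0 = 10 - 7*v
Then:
No Solution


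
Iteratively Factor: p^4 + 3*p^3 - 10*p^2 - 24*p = (p)*(p^3 + 3*p^2 - 10*p - 24) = p*(p - 3)*(p^2 + 6*p + 8) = p*(p - 3)*(p + 2)*(p + 4)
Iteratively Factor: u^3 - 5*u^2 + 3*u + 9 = (u - 3)*(u^2 - 2*u - 3) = (u - 3)^2*(u + 1)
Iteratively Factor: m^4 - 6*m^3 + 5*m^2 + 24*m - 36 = (m + 2)*(m^3 - 8*m^2 + 21*m - 18) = (m - 3)*(m + 2)*(m^2 - 5*m + 6) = (m - 3)*(m - 2)*(m + 2)*(m - 3)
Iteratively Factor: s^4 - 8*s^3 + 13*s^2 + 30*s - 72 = (s - 3)*(s^3 - 5*s^2 - 2*s + 24) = (s - 4)*(s - 3)*(s^2 - s - 6) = (s - 4)*(s - 3)^2*(s + 2)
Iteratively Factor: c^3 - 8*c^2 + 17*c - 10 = (c - 5)*(c^2 - 3*c + 2) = (c - 5)*(c - 2)*(c - 1)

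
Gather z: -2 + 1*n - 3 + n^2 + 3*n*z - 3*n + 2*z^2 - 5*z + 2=n^2 - 2*n + 2*z^2 + z*(3*n - 5) - 3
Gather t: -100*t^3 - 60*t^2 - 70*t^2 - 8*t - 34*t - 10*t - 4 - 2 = -100*t^3 - 130*t^2 - 52*t - 6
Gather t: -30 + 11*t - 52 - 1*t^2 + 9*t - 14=-t^2 + 20*t - 96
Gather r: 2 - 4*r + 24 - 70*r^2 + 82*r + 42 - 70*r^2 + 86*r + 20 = -140*r^2 + 164*r + 88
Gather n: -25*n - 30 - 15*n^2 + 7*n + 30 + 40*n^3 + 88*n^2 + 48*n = 40*n^3 + 73*n^2 + 30*n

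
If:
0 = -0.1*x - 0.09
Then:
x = -0.90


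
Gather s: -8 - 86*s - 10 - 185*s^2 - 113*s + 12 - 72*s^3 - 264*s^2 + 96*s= -72*s^3 - 449*s^2 - 103*s - 6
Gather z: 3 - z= 3 - z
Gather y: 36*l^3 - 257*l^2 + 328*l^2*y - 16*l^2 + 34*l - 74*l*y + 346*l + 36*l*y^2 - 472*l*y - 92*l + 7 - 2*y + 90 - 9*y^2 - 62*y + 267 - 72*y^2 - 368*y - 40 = 36*l^3 - 273*l^2 + 288*l + y^2*(36*l - 81) + y*(328*l^2 - 546*l - 432) + 324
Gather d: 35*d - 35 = 35*d - 35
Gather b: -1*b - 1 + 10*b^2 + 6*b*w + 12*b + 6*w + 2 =10*b^2 + b*(6*w + 11) + 6*w + 1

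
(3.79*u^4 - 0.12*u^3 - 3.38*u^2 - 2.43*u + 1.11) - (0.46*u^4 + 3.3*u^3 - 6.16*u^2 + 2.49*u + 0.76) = 3.33*u^4 - 3.42*u^3 + 2.78*u^2 - 4.92*u + 0.35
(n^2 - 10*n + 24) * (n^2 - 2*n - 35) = n^4 - 12*n^3 + 9*n^2 + 302*n - 840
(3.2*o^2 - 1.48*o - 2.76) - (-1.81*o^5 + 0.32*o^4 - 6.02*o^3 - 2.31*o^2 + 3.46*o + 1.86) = 1.81*o^5 - 0.32*o^4 + 6.02*o^3 + 5.51*o^2 - 4.94*o - 4.62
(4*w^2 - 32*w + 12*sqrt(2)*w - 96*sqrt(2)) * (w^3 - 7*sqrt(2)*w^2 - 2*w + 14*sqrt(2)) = 4*w^5 - 32*w^4 - 16*sqrt(2)*w^4 - 176*w^3 + 128*sqrt(2)*w^3 + 32*sqrt(2)*w^2 + 1408*w^2 - 256*sqrt(2)*w + 336*w - 2688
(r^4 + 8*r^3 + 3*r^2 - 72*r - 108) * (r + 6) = r^5 + 14*r^4 + 51*r^3 - 54*r^2 - 540*r - 648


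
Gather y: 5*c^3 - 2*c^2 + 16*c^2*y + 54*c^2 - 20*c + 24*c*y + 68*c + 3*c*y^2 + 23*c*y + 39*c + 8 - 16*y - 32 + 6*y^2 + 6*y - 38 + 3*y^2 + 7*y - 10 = 5*c^3 + 52*c^2 + 87*c + y^2*(3*c + 9) + y*(16*c^2 + 47*c - 3) - 72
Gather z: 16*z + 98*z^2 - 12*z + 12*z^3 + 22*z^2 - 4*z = 12*z^3 + 120*z^2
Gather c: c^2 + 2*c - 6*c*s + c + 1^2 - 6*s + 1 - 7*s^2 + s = c^2 + c*(3 - 6*s) - 7*s^2 - 5*s + 2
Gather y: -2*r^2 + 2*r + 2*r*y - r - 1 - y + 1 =-2*r^2 + r + y*(2*r - 1)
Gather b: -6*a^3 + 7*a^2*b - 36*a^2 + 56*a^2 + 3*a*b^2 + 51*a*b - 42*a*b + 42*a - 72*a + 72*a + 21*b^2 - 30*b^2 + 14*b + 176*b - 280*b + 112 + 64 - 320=-6*a^3 + 20*a^2 + 42*a + b^2*(3*a - 9) + b*(7*a^2 + 9*a - 90) - 144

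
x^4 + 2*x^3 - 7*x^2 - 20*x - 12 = (x - 3)*(x + 1)*(x + 2)^2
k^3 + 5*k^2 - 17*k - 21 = (k - 3)*(k + 1)*(k + 7)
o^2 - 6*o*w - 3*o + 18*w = (o - 3)*(o - 6*w)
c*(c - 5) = c^2 - 5*c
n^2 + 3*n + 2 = (n + 1)*(n + 2)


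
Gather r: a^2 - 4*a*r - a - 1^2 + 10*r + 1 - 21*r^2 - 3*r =a^2 - a - 21*r^2 + r*(7 - 4*a)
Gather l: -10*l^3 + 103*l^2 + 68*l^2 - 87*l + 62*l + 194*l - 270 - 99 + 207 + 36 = -10*l^3 + 171*l^2 + 169*l - 126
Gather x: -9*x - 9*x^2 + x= -9*x^2 - 8*x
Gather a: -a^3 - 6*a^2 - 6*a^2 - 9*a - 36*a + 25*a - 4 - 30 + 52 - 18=-a^3 - 12*a^2 - 20*a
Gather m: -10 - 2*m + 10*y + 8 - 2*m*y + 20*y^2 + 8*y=m*(-2*y - 2) + 20*y^2 + 18*y - 2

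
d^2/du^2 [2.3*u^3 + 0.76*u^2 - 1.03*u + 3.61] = 13.8*u + 1.52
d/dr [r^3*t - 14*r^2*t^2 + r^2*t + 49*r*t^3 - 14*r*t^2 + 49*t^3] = t*(3*r^2 - 28*r*t + 2*r + 49*t^2 - 14*t)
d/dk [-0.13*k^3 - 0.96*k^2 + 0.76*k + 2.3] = -0.39*k^2 - 1.92*k + 0.76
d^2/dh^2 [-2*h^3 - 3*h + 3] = -12*h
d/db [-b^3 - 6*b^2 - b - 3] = -3*b^2 - 12*b - 1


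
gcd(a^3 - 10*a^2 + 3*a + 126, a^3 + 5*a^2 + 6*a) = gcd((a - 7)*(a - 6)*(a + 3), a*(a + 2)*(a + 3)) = a + 3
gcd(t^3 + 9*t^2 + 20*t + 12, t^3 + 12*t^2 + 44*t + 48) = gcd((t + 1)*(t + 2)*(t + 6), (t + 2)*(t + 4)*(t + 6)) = t^2 + 8*t + 12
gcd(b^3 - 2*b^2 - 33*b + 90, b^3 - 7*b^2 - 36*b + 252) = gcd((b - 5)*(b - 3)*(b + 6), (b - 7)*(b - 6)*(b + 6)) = b + 6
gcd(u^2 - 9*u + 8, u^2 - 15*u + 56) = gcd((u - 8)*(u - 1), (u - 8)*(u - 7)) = u - 8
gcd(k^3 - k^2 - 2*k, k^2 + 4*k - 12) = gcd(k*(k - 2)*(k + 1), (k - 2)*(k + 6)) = k - 2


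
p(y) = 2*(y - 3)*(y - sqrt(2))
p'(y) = 4*y - 6 - 2*sqrt(2)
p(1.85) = -1.00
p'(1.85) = -1.43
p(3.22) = 0.79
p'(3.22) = 4.05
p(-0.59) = 14.39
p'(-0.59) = -11.19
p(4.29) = 7.42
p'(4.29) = 8.33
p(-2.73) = 47.49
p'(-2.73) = -19.75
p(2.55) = -1.02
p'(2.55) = 1.37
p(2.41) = -1.18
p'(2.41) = 0.81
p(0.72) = 3.17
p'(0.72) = -5.95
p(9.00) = 91.03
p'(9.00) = 27.17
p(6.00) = 27.51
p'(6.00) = 15.17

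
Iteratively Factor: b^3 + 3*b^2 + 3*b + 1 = (b + 1)*(b^2 + 2*b + 1) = (b + 1)^2*(b + 1)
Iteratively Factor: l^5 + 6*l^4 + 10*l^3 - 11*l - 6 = (l + 2)*(l^4 + 4*l^3 + 2*l^2 - 4*l - 3) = (l + 1)*(l + 2)*(l^3 + 3*l^2 - l - 3) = (l + 1)^2*(l + 2)*(l^2 + 2*l - 3) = (l + 1)^2*(l + 2)*(l + 3)*(l - 1)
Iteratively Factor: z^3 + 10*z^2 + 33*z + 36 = (z + 3)*(z^2 + 7*z + 12) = (z + 3)^2*(z + 4)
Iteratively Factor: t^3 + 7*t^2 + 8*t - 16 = (t + 4)*(t^2 + 3*t - 4) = (t - 1)*(t + 4)*(t + 4)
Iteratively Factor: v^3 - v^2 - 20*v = (v - 5)*(v^2 + 4*v) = v*(v - 5)*(v + 4)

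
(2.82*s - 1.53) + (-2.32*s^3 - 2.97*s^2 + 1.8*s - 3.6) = -2.32*s^3 - 2.97*s^2 + 4.62*s - 5.13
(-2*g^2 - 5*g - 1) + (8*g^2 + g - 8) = 6*g^2 - 4*g - 9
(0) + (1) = 1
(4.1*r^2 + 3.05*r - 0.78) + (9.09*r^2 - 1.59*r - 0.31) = 13.19*r^2 + 1.46*r - 1.09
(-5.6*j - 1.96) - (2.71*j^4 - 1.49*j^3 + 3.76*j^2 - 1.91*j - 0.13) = -2.71*j^4 + 1.49*j^3 - 3.76*j^2 - 3.69*j - 1.83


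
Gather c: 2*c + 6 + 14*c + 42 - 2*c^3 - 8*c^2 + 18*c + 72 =-2*c^3 - 8*c^2 + 34*c + 120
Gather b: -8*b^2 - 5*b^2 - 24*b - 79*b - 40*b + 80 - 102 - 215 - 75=-13*b^2 - 143*b - 312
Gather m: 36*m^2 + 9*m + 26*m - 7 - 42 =36*m^2 + 35*m - 49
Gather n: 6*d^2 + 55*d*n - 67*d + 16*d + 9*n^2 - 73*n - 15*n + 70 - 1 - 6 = 6*d^2 - 51*d + 9*n^2 + n*(55*d - 88) + 63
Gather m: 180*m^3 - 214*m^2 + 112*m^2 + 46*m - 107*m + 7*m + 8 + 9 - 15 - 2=180*m^3 - 102*m^2 - 54*m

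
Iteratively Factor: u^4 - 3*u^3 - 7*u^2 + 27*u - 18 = (u + 3)*(u^3 - 6*u^2 + 11*u - 6) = (u - 2)*(u + 3)*(u^2 - 4*u + 3) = (u - 3)*(u - 2)*(u + 3)*(u - 1)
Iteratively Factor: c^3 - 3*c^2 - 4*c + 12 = (c - 3)*(c^2 - 4) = (c - 3)*(c + 2)*(c - 2)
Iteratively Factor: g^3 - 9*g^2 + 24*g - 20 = (g - 2)*(g^2 - 7*g + 10) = (g - 5)*(g - 2)*(g - 2)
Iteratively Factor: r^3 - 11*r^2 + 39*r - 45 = (r - 5)*(r^2 - 6*r + 9) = (r - 5)*(r - 3)*(r - 3)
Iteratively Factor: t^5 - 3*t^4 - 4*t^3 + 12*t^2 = (t)*(t^4 - 3*t^3 - 4*t^2 + 12*t) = t^2*(t^3 - 3*t^2 - 4*t + 12) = t^2*(t - 3)*(t^2 - 4) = t^2*(t - 3)*(t - 2)*(t + 2)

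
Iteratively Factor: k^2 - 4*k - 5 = (k - 5)*(k + 1)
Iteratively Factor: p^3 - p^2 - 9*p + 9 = (p + 3)*(p^2 - 4*p + 3) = (p - 1)*(p + 3)*(p - 3)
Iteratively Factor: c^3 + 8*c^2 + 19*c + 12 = (c + 1)*(c^2 + 7*c + 12) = (c + 1)*(c + 3)*(c + 4)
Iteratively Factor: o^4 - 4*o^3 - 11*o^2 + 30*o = (o)*(o^3 - 4*o^2 - 11*o + 30) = o*(o + 3)*(o^2 - 7*o + 10) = o*(o - 5)*(o + 3)*(o - 2)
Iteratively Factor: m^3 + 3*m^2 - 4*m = (m)*(m^2 + 3*m - 4) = m*(m - 1)*(m + 4)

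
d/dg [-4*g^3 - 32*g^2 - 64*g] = -12*g^2 - 64*g - 64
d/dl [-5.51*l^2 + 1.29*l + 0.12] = 1.29 - 11.02*l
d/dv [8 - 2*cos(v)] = 2*sin(v)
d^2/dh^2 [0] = 0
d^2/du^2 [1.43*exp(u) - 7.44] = 1.43*exp(u)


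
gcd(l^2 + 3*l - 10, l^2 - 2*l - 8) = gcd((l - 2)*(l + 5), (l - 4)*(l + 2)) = 1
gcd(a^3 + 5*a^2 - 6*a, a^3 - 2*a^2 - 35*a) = a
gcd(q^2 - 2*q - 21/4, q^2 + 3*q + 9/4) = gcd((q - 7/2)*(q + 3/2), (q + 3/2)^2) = q + 3/2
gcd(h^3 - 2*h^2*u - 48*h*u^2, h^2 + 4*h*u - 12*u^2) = h + 6*u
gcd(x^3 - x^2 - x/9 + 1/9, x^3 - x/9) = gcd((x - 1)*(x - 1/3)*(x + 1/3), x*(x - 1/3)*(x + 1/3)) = x^2 - 1/9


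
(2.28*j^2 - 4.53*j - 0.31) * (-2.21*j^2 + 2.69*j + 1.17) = -5.0388*j^4 + 16.1445*j^3 - 8.833*j^2 - 6.134*j - 0.3627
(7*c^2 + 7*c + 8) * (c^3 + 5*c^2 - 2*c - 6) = 7*c^5 + 42*c^4 + 29*c^3 - 16*c^2 - 58*c - 48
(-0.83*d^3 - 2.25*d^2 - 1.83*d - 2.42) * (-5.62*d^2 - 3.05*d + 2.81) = 4.6646*d^5 + 15.1765*d^4 + 14.8148*d^3 + 12.8594*d^2 + 2.2387*d - 6.8002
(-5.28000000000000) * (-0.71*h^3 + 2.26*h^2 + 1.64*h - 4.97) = 3.7488*h^3 - 11.9328*h^2 - 8.6592*h + 26.2416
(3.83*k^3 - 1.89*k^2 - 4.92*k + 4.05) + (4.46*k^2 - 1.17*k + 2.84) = 3.83*k^3 + 2.57*k^2 - 6.09*k + 6.89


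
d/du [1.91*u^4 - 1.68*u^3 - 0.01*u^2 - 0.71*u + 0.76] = 7.64*u^3 - 5.04*u^2 - 0.02*u - 0.71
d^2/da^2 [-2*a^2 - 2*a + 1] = -4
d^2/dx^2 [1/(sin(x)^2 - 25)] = 2*(-2*sin(x)^4 - 47*sin(x)^2 + 25)/(sin(x)^2 - 25)^3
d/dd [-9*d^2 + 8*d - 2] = 8 - 18*d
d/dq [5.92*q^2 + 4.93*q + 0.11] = 11.84*q + 4.93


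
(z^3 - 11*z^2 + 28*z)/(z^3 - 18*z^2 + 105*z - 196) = z/(z - 7)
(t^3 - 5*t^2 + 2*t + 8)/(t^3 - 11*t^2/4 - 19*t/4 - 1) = 4*(t - 2)/(4*t + 1)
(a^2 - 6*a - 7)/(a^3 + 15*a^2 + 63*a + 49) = (a - 7)/(a^2 + 14*a + 49)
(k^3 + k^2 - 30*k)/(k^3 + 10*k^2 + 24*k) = (k - 5)/(k + 4)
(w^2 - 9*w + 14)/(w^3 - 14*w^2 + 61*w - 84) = (w - 2)/(w^2 - 7*w + 12)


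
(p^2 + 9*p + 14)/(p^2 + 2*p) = (p + 7)/p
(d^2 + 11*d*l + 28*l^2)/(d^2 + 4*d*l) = (d + 7*l)/d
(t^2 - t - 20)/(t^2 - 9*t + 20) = (t + 4)/(t - 4)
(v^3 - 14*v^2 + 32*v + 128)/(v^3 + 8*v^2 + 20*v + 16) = (v^2 - 16*v + 64)/(v^2 + 6*v + 8)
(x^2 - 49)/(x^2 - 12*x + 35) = (x + 7)/(x - 5)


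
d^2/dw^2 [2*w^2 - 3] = 4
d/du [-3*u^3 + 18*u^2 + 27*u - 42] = -9*u^2 + 36*u + 27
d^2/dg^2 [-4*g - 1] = 0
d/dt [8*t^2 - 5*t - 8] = 16*t - 5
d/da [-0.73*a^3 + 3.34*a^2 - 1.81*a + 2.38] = -2.19*a^2 + 6.68*a - 1.81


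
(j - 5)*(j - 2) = j^2 - 7*j + 10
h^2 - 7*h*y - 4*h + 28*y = (h - 4)*(h - 7*y)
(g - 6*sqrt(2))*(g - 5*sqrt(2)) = g^2 - 11*sqrt(2)*g + 60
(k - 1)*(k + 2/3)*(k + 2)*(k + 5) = k^4 + 20*k^3/3 + 7*k^2 - 8*k - 20/3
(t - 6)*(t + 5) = t^2 - t - 30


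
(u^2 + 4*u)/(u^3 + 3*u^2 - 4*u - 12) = u*(u + 4)/(u^3 + 3*u^2 - 4*u - 12)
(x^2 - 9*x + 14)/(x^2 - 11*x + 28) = (x - 2)/(x - 4)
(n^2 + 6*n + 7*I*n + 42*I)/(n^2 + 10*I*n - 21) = (n + 6)/(n + 3*I)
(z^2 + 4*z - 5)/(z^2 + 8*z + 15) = (z - 1)/(z + 3)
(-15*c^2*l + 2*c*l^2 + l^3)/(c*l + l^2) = (-15*c^2 + 2*c*l + l^2)/(c + l)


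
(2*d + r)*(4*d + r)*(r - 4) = 8*d^2*r - 32*d^2 + 6*d*r^2 - 24*d*r + r^3 - 4*r^2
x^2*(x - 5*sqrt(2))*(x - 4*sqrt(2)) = x^4 - 9*sqrt(2)*x^3 + 40*x^2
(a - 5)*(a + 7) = a^2 + 2*a - 35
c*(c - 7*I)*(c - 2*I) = c^3 - 9*I*c^2 - 14*c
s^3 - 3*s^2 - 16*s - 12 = (s - 6)*(s + 1)*(s + 2)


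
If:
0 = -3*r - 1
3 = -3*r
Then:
No Solution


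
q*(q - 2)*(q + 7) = q^3 + 5*q^2 - 14*q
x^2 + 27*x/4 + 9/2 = (x + 3/4)*(x + 6)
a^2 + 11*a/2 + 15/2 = (a + 5/2)*(a + 3)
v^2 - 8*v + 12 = (v - 6)*(v - 2)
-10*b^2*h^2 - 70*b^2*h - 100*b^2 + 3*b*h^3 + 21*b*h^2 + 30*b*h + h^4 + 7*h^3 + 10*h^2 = (-2*b + h)*(5*b + h)*(h + 2)*(h + 5)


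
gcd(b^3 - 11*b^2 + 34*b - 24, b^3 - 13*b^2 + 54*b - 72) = b^2 - 10*b + 24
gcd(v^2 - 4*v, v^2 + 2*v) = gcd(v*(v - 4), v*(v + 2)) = v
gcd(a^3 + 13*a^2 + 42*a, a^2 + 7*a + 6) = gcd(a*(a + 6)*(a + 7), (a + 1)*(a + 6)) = a + 6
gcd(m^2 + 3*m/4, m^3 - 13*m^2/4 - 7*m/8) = m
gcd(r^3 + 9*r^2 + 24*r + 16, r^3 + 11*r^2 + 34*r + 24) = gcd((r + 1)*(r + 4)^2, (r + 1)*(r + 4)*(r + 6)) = r^2 + 5*r + 4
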